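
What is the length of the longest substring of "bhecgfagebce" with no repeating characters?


Input: "bhecgfagebce"
Sliding window (track last position of each char):
  Position 0 ('b'): window [0,0] length 1 -- new best
  Position 1 ('h'): window [0,1] length 2 -- new best
  Position 2 ('e'): window [0,2] length 3 -- new best
  Position 3 ('c'): window [0,3] length 4 -- new best
  Position 4 ('g'): window [0,4] length 5 -- new best
  Position 5 ('f'): window [0,5] length 6 -- new best
  Position 6 ('a'): window [0,6] length 7 -- new best
  Position 7 ('g'): repeat (last at 4), move window start to 5
  Position 7 ('g'): window [5,7] length 3
  Position 8 ('e'): window [5,8] length 4
  Position 9 ('b'): window [5,9] length 5
  Position 10 ('c'): window [5,10] length 6
  Position 11 ('e'): repeat (last at 8), move window start to 9
  Position 11 ('e'): window [9,11] length 3
Longest substring with no repeats: "bhecgfa" with length 7

7


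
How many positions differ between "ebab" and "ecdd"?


Comparing "ebab" and "ecdd" position by position:
  Position 0: 'e' vs 'e' => same
  Position 1: 'b' vs 'c' => DIFFER
  Position 2: 'a' vs 'd' => DIFFER
  Position 3: 'b' vs 'd' => DIFFER
Positions that differ: 3

3


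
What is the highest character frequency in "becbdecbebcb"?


Input: becbdecbebcb
Character counts:
  'b': 5
  'c': 3
  'd': 1
  'e': 3
Maximum frequency: 5

5


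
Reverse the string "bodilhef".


Input: bodilhef
Reading characters right to left:
  Position 7: 'f'
  Position 6: 'e'
  Position 5: 'h'
  Position 4: 'l'
  Position 3: 'i'
  Position 2: 'd'
  Position 1: 'o'
  Position 0: 'b'
Reversed: fehlidob

fehlidob


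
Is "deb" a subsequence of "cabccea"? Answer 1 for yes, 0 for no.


Check if "deb" is a subsequence of "cabccea"
Greedy scan:
  Position 0 ('c'): no match needed
  Position 1 ('a'): no match needed
  Position 2 ('b'): no match needed
  Position 3 ('c'): no match needed
  Position 4 ('c'): no match needed
  Position 5 ('e'): no match needed
  Position 6 ('a'): no match needed
Only matched 0/3 characters => not a subsequence

0


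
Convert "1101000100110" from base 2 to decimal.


Input: "1101000100110" in base 2
Positional expansion:
  Digit '1' (value 1) x 2^12 = 4096
  Digit '1' (value 1) x 2^11 = 2048
  Digit '0' (value 0) x 2^10 = 0
  Digit '1' (value 1) x 2^9 = 512
  Digit '0' (value 0) x 2^8 = 0
  Digit '0' (value 0) x 2^7 = 0
  Digit '0' (value 0) x 2^6 = 0
  Digit '1' (value 1) x 2^5 = 32
  Digit '0' (value 0) x 2^4 = 0
  Digit '0' (value 0) x 2^3 = 0
  Digit '1' (value 1) x 2^2 = 4
  Digit '1' (value 1) x 2^1 = 2
  Digit '0' (value 0) x 2^0 = 0
Sum = 6694

6694


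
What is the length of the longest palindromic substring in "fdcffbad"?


Input: "fdcffbad"
Checking substrings for palindromes:
  [3:5] "ff" (len 2) => palindrome
Longest palindromic substring: "ff" with length 2

2


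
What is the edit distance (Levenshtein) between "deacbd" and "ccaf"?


Computing edit distance: "deacbd" -> "ccaf"
DP table:
           c    c    a    f
      0    1    2    3    4
  d   1    1    2    3    4
  e   2    2    2    3    4
  a   3    3    3    2    3
  c   4    3    3    3    3
  b   5    4    4    4    4
  d   6    5    5    5    5
Edit distance = dp[6][4] = 5

5


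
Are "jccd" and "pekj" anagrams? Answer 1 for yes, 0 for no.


Strings: "jccd", "pekj"
Sorted first:  ccdj
Sorted second: ejkp
Differ at position 0: 'c' vs 'e' => not anagrams

0


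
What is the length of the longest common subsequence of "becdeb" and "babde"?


LCS of "becdeb" and "babde"
DP table:
           b    a    b    d    e
      0    0    0    0    0    0
  b   0    1    1    1    1    1
  e   0    1    1    1    1    2
  c   0    1    1    1    1    2
  d   0    1    1    1    2    2
  e   0    1    1    1    2    3
  b   0    1    1    2    2    3
LCS length = dp[6][5] = 3

3


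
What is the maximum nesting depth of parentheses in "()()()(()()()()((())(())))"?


Input: "()()()(()()()()((())(())))"
Tracking depth:
  Position 0 '(': depth becomes 1
  Position 1 ')': depth becomes 0
  Position 2 '(': depth becomes 1
  Position 3 ')': depth becomes 0
  Position 4 '(': depth becomes 1
  Position 5 ')': depth becomes 0
  Position 6 '(': depth becomes 1
  Position 7 '(': depth becomes 2
  Position 8 ')': depth becomes 1
  Position 9 '(': depth becomes 2
  Position 10 ')': depth becomes 1
  Position 11 '(': depth becomes 2
  Position 12 ')': depth becomes 1
  Position 13 '(': depth becomes 2
  Position 14 ')': depth becomes 1
  Position 15 '(': depth becomes 2
  Position 16 '(': depth becomes 3
  Position 17 '(': depth becomes 4
  Position 18 ')': depth becomes 3
  Position 19 ')': depth becomes 2
  Position 20 '(': depth becomes 3
  Position 21 '(': depth becomes 4
  Position 22 ')': depth becomes 3
  Position 23 ')': depth becomes 2
  Position 24 ')': depth becomes 1
  Position 25 ')': depth becomes 0
Maximum depth reached: 4

4


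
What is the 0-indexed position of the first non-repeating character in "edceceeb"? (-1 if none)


Input: edceceeb
Character frequencies:
  'b': 1
  'c': 2
  'd': 1
  'e': 4
Scanning left to right for freq == 1:
  Position 0 ('e'): freq=4, skip
  Position 1 ('d'): unique! => answer = 1

1


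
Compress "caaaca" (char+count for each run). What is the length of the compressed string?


Input: caaaca
Runs:
  'c' x 1 => "c1"
  'a' x 3 => "a3"
  'c' x 1 => "c1"
  'a' x 1 => "a1"
Compressed: "c1a3c1a1"
Compressed length: 8

8


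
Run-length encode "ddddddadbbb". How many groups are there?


Input: ddddddadbbb
Scanning for consecutive runs:
  Group 1: 'd' x 6 (positions 0-5)
  Group 2: 'a' x 1 (positions 6-6)
  Group 3: 'd' x 1 (positions 7-7)
  Group 4: 'b' x 3 (positions 8-10)
Total groups: 4

4


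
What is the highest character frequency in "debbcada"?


Input: debbcada
Character counts:
  'a': 2
  'b': 2
  'c': 1
  'd': 2
  'e': 1
Maximum frequency: 2

2


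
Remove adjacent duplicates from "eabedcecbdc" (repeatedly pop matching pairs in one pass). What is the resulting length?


Input: eabedcecbdc
Stack-based adjacent duplicate removal:
  Read 'e': push. Stack: e
  Read 'a': push. Stack: ea
  Read 'b': push. Stack: eab
  Read 'e': push. Stack: eabe
  Read 'd': push. Stack: eabed
  Read 'c': push. Stack: eabedc
  Read 'e': push. Stack: eabedce
  Read 'c': push. Stack: eabedcec
  Read 'b': push. Stack: eabedcecb
  Read 'd': push. Stack: eabedcecbd
  Read 'c': push. Stack: eabedcecbdc
Final stack: "eabedcecbdc" (length 11)

11


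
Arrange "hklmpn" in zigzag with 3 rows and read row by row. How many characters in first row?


Zigzag "hklmpn" into 3 rows:
Placing characters:
  'h' => row 0
  'k' => row 1
  'l' => row 2
  'm' => row 1
  'p' => row 0
  'n' => row 1
Rows:
  Row 0: "hp"
  Row 1: "kmn"
  Row 2: "l"
First row length: 2

2


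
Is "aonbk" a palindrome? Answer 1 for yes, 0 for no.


Input: aonbk
Reversed: kbnoa
  Compare pos 0 ('a') with pos 4 ('k'): MISMATCH
  Compare pos 1 ('o') with pos 3 ('b'): MISMATCH
Result: not a palindrome

0


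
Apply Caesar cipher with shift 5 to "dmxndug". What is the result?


Caesar cipher: shift "dmxndug" by 5
  'd' (pos 3) + 5 = pos 8 = 'i'
  'm' (pos 12) + 5 = pos 17 = 'r'
  'x' (pos 23) + 5 = pos 2 = 'c'
  'n' (pos 13) + 5 = pos 18 = 's'
  'd' (pos 3) + 5 = pos 8 = 'i'
  'u' (pos 20) + 5 = pos 25 = 'z'
  'g' (pos 6) + 5 = pos 11 = 'l'
Result: ircsizl

ircsizl


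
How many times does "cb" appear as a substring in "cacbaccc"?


Searching for "cb" in "cacbaccc"
Scanning each position:
  Position 0: "ca" => no
  Position 1: "ac" => no
  Position 2: "cb" => MATCH
  Position 3: "ba" => no
  Position 4: "ac" => no
  Position 5: "cc" => no
  Position 6: "cc" => no
Total occurrences: 1

1


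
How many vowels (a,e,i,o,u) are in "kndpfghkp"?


Input: kndpfghkp
Checking each character:
  'k' at position 0: consonant
  'n' at position 1: consonant
  'd' at position 2: consonant
  'p' at position 3: consonant
  'f' at position 4: consonant
  'g' at position 5: consonant
  'h' at position 6: consonant
  'k' at position 7: consonant
  'p' at position 8: consonant
Total vowels: 0

0


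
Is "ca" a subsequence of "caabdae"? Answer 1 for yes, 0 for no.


Check if "ca" is a subsequence of "caabdae"
Greedy scan:
  Position 0 ('c'): matches sub[0] = 'c'
  Position 1 ('a'): matches sub[1] = 'a'
  Position 2 ('a'): no match needed
  Position 3 ('b'): no match needed
  Position 4 ('d'): no match needed
  Position 5 ('a'): no match needed
  Position 6 ('e'): no match needed
All 2 characters matched => is a subsequence

1


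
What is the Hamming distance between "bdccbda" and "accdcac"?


Comparing "bdccbda" and "accdcac" position by position:
  Position 0: 'b' vs 'a' => differ
  Position 1: 'd' vs 'c' => differ
  Position 2: 'c' vs 'c' => same
  Position 3: 'c' vs 'd' => differ
  Position 4: 'b' vs 'c' => differ
  Position 5: 'd' vs 'a' => differ
  Position 6: 'a' vs 'c' => differ
Total differences (Hamming distance): 6

6


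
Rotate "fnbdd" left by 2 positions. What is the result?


Input: "fnbdd", rotate left by 2
First 2 characters: "fn"
Remaining characters: "bdd"
Concatenate remaining + first: "bdd" + "fn" = "bddfn"

bddfn


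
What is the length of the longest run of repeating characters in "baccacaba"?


Input: "baccacaba"
Scanning for longest run:
  Position 1 ('a'): new char, reset run to 1
  Position 2 ('c'): new char, reset run to 1
  Position 3 ('c'): continues run of 'c', length=2
  Position 4 ('a'): new char, reset run to 1
  Position 5 ('c'): new char, reset run to 1
  Position 6 ('a'): new char, reset run to 1
  Position 7 ('b'): new char, reset run to 1
  Position 8 ('a'): new char, reset run to 1
Longest run: 'c' with length 2

2


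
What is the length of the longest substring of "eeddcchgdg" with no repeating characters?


Input: "eeddcchgdg"
Sliding window (track last position of each char):
  Position 0 ('e'): window [0,0] length 1 -- new best
  Position 1 ('e'): repeat (last at 0), move window start to 1
  Position 1 ('e'): window [1,1] length 1
  Position 2 ('d'): window [1,2] length 2 -- new best
  Position 3 ('d'): repeat (last at 2), move window start to 3
  Position 3 ('d'): window [3,3] length 1
  Position 4 ('c'): window [3,4] length 2
  Position 5 ('c'): repeat (last at 4), move window start to 5
  Position 5 ('c'): window [5,5] length 1
  Position 6 ('h'): window [5,6] length 2
  Position 7 ('g'): window [5,7] length 3 -- new best
  Position 8 ('d'): window [5,8] length 4 -- new best
  Position 9 ('g'): repeat (last at 7), move window start to 8
  Position 9 ('g'): window [8,9] length 2
Longest substring with no repeats: "chgd" with length 4

4


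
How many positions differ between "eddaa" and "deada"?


Comparing "eddaa" and "deada" position by position:
  Position 0: 'e' vs 'd' => DIFFER
  Position 1: 'd' vs 'e' => DIFFER
  Position 2: 'd' vs 'a' => DIFFER
  Position 3: 'a' vs 'd' => DIFFER
  Position 4: 'a' vs 'a' => same
Positions that differ: 4

4


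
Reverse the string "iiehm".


Input: iiehm
Reading characters right to left:
  Position 4: 'm'
  Position 3: 'h'
  Position 2: 'e'
  Position 1: 'i'
  Position 0: 'i'
Reversed: mheii

mheii


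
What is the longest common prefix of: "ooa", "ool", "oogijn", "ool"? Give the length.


Words: ooa, ool, oogijn, ool
  Position 0: all 'o' => match
  Position 1: all 'o' => match
  Position 2: ('a', 'l', 'g', 'l') => mismatch, stop
LCP = "oo" (length 2)

2


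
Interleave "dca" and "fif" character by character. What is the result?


Interleaving "dca" and "fif":
  Position 0: 'd' from first, 'f' from second => "df"
  Position 1: 'c' from first, 'i' from second => "ci"
  Position 2: 'a' from first, 'f' from second => "af"
Result: dfciaf

dfciaf


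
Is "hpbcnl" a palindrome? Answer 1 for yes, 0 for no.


Input: hpbcnl
Reversed: lncbph
  Compare pos 0 ('h') with pos 5 ('l'): MISMATCH
  Compare pos 1 ('p') with pos 4 ('n'): MISMATCH
  Compare pos 2 ('b') with pos 3 ('c'): MISMATCH
Result: not a palindrome

0


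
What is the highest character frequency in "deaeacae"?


Input: deaeacae
Character counts:
  'a': 3
  'c': 1
  'd': 1
  'e': 3
Maximum frequency: 3

3


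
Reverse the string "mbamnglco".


Input: mbamnglco
Reading characters right to left:
  Position 8: 'o'
  Position 7: 'c'
  Position 6: 'l'
  Position 5: 'g'
  Position 4: 'n'
  Position 3: 'm'
  Position 2: 'a'
  Position 1: 'b'
  Position 0: 'm'
Reversed: oclgnmabm

oclgnmabm


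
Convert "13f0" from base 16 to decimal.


Input: "13f0" in base 16
Positional expansion:
  Digit '1' (value 1) x 16^3 = 4096
  Digit '3' (value 3) x 16^2 = 768
  Digit 'f' (value 15) x 16^1 = 240
  Digit '0' (value 0) x 16^0 = 0
Sum = 5104

5104


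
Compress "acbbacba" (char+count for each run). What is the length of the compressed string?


Input: acbbacba
Runs:
  'a' x 1 => "a1"
  'c' x 1 => "c1"
  'b' x 2 => "b2"
  'a' x 1 => "a1"
  'c' x 1 => "c1"
  'b' x 1 => "b1"
  'a' x 1 => "a1"
Compressed: "a1c1b2a1c1b1a1"
Compressed length: 14

14


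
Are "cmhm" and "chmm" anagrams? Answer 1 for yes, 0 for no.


Strings: "cmhm", "chmm"
Sorted first:  chmm
Sorted second: chmm
Sorted forms match => anagrams

1


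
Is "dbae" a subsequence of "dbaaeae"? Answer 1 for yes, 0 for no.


Check if "dbae" is a subsequence of "dbaaeae"
Greedy scan:
  Position 0 ('d'): matches sub[0] = 'd'
  Position 1 ('b'): matches sub[1] = 'b'
  Position 2 ('a'): matches sub[2] = 'a'
  Position 3 ('a'): no match needed
  Position 4 ('e'): matches sub[3] = 'e'
  Position 5 ('a'): no match needed
  Position 6 ('e'): no match needed
All 4 characters matched => is a subsequence

1


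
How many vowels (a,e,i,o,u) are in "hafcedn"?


Input: hafcedn
Checking each character:
  'h' at position 0: consonant
  'a' at position 1: vowel (running total: 1)
  'f' at position 2: consonant
  'c' at position 3: consonant
  'e' at position 4: vowel (running total: 2)
  'd' at position 5: consonant
  'n' at position 6: consonant
Total vowels: 2

2


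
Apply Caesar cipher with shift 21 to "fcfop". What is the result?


Caesar cipher: shift "fcfop" by 21
  'f' (pos 5) + 21 = pos 0 = 'a'
  'c' (pos 2) + 21 = pos 23 = 'x'
  'f' (pos 5) + 21 = pos 0 = 'a'
  'o' (pos 14) + 21 = pos 9 = 'j'
  'p' (pos 15) + 21 = pos 10 = 'k'
Result: axajk

axajk


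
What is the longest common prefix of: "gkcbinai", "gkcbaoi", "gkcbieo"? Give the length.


Words: gkcbinai, gkcbaoi, gkcbieo
  Position 0: all 'g' => match
  Position 1: all 'k' => match
  Position 2: all 'c' => match
  Position 3: all 'b' => match
  Position 4: ('i', 'a', 'i') => mismatch, stop
LCP = "gkcb" (length 4)

4


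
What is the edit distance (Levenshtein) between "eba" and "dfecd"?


Computing edit distance: "eba" -> "dfecd"
DP table:
           d    f    e    c    d
      0    1    2    3    4    5
  e   1    1    2    2    3    4
  b   2    2    2    3    3    4
  a   3    3    3    3    4    4
Edit distance = dp[3][5] = 4

4


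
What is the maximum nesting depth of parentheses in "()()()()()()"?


Input: "()()()()()()"
Tracking depth:
  Position 0 '(': depth becomes 1
  Position 1 ')': depth becomes 0
  Position 2 '(': depth becomes 1
  Position 3 ')': depth becomes 0
  Position 4 '(': depth becomes 1
  Position 5 ')': depth becomes 0
  Position 6 '(': depth becomes 1
  Position 7 ')': depth becomes 0
  Position 8 '(': depth becomes 1
  Position 9 ')': depth becomes 0
  Position 10 '(': depth becomes 1
  Position 11 ')': depth becomes 0
Maximum depth reached: 1

1


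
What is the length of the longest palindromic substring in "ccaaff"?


Input: "ccaaff"
Checking substrings for palindromes:
  [0:2] "cc" (len 2) => palindrome
  [2:4] "aa" (len 2) => palindrome
  [4:6] "ff" (len 2) => palindrome
Longest palindromic substring: "cc" with length 2

2


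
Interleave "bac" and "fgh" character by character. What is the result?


Interleaving "bac" and "fgh":
  Position 0: 'b' from first, 'f' from second => "bf"
  Position 1: 'a' from first, 'g' from second => "ag"
  Position 2: 'c' from first, 'h' from second => "ch"
Result: bfagch

bfagch


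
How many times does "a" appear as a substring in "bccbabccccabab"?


Searching for "a" in "bccbabccccabab"
Scanning each position:
  Position 0: "b" => no
  Position 1: "c" => no
  Position 2: "c" => no
  Position 3: "b" => no
  Position 4: "a" => MATCH
  Position 5: "b" => no
  Position 6: "c" => no
  Position 7: "c" => no
  Position 8: "c" => no
  Position 9: "c" => no
  Position 10: "a" => MATCH
  Position 11: "b" => no
  Position 12: "a" => MATCH
  Position 13: "b" => no
Total occurrences: 3

3


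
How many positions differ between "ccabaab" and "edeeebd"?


Comparing "ccabaab" and "edeeebd" position by position:
  Position 0: 'c' vs 'e' => DIFFER
  Position 1: 'c' vs 'd' => DIFFER
  Position 2: 'a' vs 'e' => DIFFER
  Position 3: 'b' vs 'e' => DIFFER
  Position 4: 'a' vs 'e' => DIFFER
  Position 5: 'a' vs 'b' => DIFFER
  Position 6: 'b' vs 'd' => DIFFER
Positions that differ: 7

7


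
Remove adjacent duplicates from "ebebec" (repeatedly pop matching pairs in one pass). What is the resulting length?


Input: ebebec
Stack-based adjacent duplicate removal:
  Read 'e': push. Stack: e
  Read 'b': push. Stack: eb
  Read 'e': push. Stack: ebe
  Read 'b': push. Stack: ebeb
  Read 'e': push. Stack: ebebe
  Read 'c': push. Stack: ebebec
Final stack: "ebebec" (length 6)

6


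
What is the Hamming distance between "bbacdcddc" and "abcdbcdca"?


Comparing "bbacdcddc" and "abcdbcdca" position by position:
  Position 0: 'b' vs 'a' => differ
  Position 1: 'b' vs 'b' => same
  Position 2: 'a' vs 'c' => differ
  Position 3: 'c' vs 'd' => differ
  Position 4: 'd' vs 'b' => differ
  Position 5: 'c' vs 'c' => same
  Position 6: 'd' vs 'd' => same
  Position 7: 'd' vs 'c' => differ
  Position 8: 'c' vs 'a' => differ
Total differences (Hamming distance): 6

6


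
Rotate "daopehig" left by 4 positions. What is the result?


Input: "daopehig", rotate left by 4
First 4 characters: "daop"
Remaining characters: "ehig"
Concatenate remaining + first: "ehig" + "daop" = "ehigdaop"

ehigdaop


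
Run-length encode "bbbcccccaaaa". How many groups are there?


Input: bbbcccccaaaa
Scanning for consecutive runs:
  Group 1: 'b' x 3 (positions 0-2)
  Group 2: 'c' x 5 (positions 3-7)
  Group 3: 'a' x 4 (positions 8-11)
Total groups: 3

3


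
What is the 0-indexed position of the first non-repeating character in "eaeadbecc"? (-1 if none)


Input: eaeadbecc
Character frequencies:
  'a': 2
  'b': 1
  'c': 2
  'd': 1
  'e': 3
Scanning left to right for freq == 1:
  Position 0 ('e'): freq=3, skip
  Position 1 ('a'): freq=2, skip
  Position 2 ('e'): freq=3, skip
  Position 3 ('a'): freq=2, skip
  Position 4 ('d'): unique! => answer = 4

4


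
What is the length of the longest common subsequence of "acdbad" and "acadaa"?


LCS of "acdbad" and "acadaa"
DP table:
           a    c    a    d    a    a
      0    0    0    0    0    0    0
  a   0    1    1    1    1    1    1
  c   0    1    2    2    2    2    2
  d   0    1    2    2    3    3    3
  b   0    1    2    2    3    3    3
  a   0    1    2    3    3    4    4
  d   0    1    2    3    4    4    4
LCS length = dp[6][6] = 4

4


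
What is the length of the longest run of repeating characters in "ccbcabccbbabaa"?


Input: "ccbcabccbbabaa"
Scanning for longest run:
  Position 1 ('c'): continues run of 'c', length=2
  Position 2 ('b'): new char, reset run to 1
  Position 3 ('c'): new char, reset run to 1
  Position 4 ('a'): new char, reset run to 1
  Position 5 ('b'): new char, reset run to 1
  Position 6 ('c'): new char, reset run to 1
  Position 7 ('c'): continues run of 'c', length=2
  Position 8 ('b'): new char, reset run to 1
  Position 9 ('b'): continues run of 'b', length=2
  Position 10 ('a'): new char, reset run to 1
  Position 11 ('b'): new char, reset run to 1
  Position 12 ('a'): new char, reset run to 1
  Position 13 ('a'): continues run of 'a', length=2
Longest run: 'c' with length 2

2


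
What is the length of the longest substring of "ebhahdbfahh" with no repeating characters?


Input: "ebhahdbfahh"
Sliding window (track last position of each char):
  Position 0 ('e'): window [0,0] length 1 -- new best
  Position 1 ('b'): window [0,1] length 2 -- new best
  Position 2 ('h'): window [0,2] length 3 -- new best
  Position 3 ('a'): window [0,3] length 4 -- new best
  Position 4 ('h'): repeat (last at 2), move window start to 3
  Position 4 ('h'): window [3,4] length 2
  Position 5 ('d'): window [3,5] length 3
  Position 6 ('b'): window [3,6] length 4
  Position 7 ('f'): window [3,7] length 5 -- new best
  Position 8 ('a'): repeat (last at 3), move window start to 4
  Position 8 ('a'): window [4,8] length 5
  Position 9 ('h'): repeat (last at 4), move window start to 5
  Position 9 ('h'): window [5,9] length 5
  Position 10 ('h'): repeat (last at 9), move window start to 10
  Position 10 ('h'): window [10,10] length 1
Longest substring with no repeats: "ahdbf" with length 5

5


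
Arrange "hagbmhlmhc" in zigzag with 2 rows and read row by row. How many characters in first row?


Zigzag "hagbmhlmhc" into 2 rows:
Placing characters:
  'h' => row 0
  'a' => row 1
  'g' => row 0
  'b' => row 1
  'm' => row 0
  'h' => row 1
  'l' => row 0
  'm' => row 1
  'h' => row 0
  'c' => row 1
Rows:
  Row 0: "hgmlh"
  Row 1: "abhmc"
First row length: 5

5


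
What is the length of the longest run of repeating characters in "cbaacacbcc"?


Input: "cbaacacbcc"
Scanning for longest run:
  Position 1 ('b'): new char, reset run to 1
  Position 2 ('a'): new char, reset run to 1
  Position 3 ('a'): continues run of 'a', length=2
  Position 4 ('c'): new char, reset run to 1
  Position 5 ('a'): new char, reset run to 1
  Position 6 ('c'): new char, reset run to 1
  Position 7 ('b'): new char, reset run to 1
  Position 8 ('c'): new char, reset run to 1
  Position 9 ('c'): continues run of 'c', length=2
Longest run: 'a' with length 2

2


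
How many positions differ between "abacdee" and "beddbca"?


Comparing "abacdee" and "beddbca" position by position:
  Position 0: 'a' vs 'b' => DIFFER
  Position 1: 'b' vs 'e' => DIFFER
  Position 2: 'a' vs 'd' => DIFFER
  Position 3: 'c' vs 'd' => DIFFER
  Position 4: 'd' vs 'b' => DIFFER
  Position 5: 'e' vs 'c' => DIFFER
  Position 6: 'e' vs 'a' => DIFFER
Positions that differ: 7

7


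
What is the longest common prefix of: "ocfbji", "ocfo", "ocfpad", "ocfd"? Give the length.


Words: ocfbji, ocfo, ocfpad, ocfd
  Position 0: all 'o' => match
  Position 1: all 'c' => match
  Position 2: all 'f' => match
  Position 3: ('b', 'o', 'p', 'd') => mismatch, stop
LCP = "ocf" (length 3)

3


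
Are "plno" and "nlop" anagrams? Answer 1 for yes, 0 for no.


Strings: "plno", "nlop"
Sorted first:  lnop
Sorted second: lnop
Sorted forms match => anagrams

1


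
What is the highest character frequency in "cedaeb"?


Input: cedaeb
Character counts:
  'a': 1
  'b': 1
  'c': 1
  'd': 1
  'e': 2
Maximum frequency: 2

2


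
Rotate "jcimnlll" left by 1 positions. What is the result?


Input: "jcimnlll", rotate left by 1
First 1 characters: "j"
Remaining characters: "cimnlll"
Concatenate remaining + first: "cimnlll" + "j" = "cimnlllj"

cimnlllj


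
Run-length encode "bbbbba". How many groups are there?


Input: bbbbba
Scanning for consecutive runs:
  Group 1: 'b' x 5 (positions 0-4)
  Group 2: 'a' x 1 (positions 5-5)
Total groups: 2

2


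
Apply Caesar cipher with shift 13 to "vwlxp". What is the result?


Caesar cipher: shift "vwlxp" by 13
  'v' (pos 21) + 13 = pos 8 = 'i'
  'w' (pos 22) + 13 = pos 9 = 'j'
  'l' (pos 11) + 13 = pos 24 = 'y'
  'x' (pos 23) + 13 = pos 10 = 'k'
  'p' (pos 15) + 13 = pos 2 = 'c'
Result: ijykc

ijykc


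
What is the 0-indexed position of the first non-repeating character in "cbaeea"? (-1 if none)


Input: cbaeea
Character frequencies:
  'a': 2
  'b': 1
  'c': 1
  'e': 2
Scanning left to right for freq == 1:
  Position 0 ('c'): unique! => answer = 0

0


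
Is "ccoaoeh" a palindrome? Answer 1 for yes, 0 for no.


Input: ccoaoeh
Reversed: heoaocc
  Compare pos 0 ('c') with pos 6 ('h'): MISMATCH
  Compare pos 1 ('c') with pos 5 ('e'): MISMATCH
  Compare pos 2 ('o') with pos 4 ('o'): match
Result: not a palindrome

0


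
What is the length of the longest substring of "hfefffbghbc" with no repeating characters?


Input: "hfefffbghbc"
Sliding window (track last position of each char):
  Position 0 ('h'): window [0,0] length 1 -- new best
  Position 1 ('f'): window [0,1] length 2 -- new best
  Position 2 ('e'): window [0,2] length 3 -- new best
  Position 3 ('f'): repeat (last at 1), move window start to 2
  Position 3 ('f'): window [2,3] length 2
  Position 4 ('f'): repeat (last at 3), move window start to 4
  Position 4 ('f'): window [4,4] length 1
  Position 5 ('f'): repeat (last at 4), move window start to 5
  Position 5 ('f'): window [5,5] length 1
  Position 6 ('b'): window [5,6] length 2
  Position 7 ('g'): window [5,7] length 3
  Position 8 ('h'): window [5,8] length 4 -- new best
  Position 9 ('b'): repeat (last at 6), move window start to 7
  Position 9 ('b'): window [7,9] length 3
  Position 10 ('c'): window [7,10] length 4
Longest substring with no repeats: "fbgh" with length 4

4


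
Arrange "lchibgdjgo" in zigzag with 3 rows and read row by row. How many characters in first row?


Zigzag "lchibgdjgo" into 3 rows:
Placing characters:
  'l' => row 0
  'c' => row 1
  'h' => row 2
  'i' => row 1
  'b' => row 0
  'g' => row 1
  'd' => row 2
  'j' => row 1
  'g' => row 0
  'o' => row 1
Rows:
  Row 0: "lbg"
  Row 1: "cigjo"
  Row 2: "hd"
First row length: 3

3


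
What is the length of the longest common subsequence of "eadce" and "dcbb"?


LCS of "eadce" and "dcbb"
DP table:
           d    c    b    b
      0    0    0    0    0
  e   0    0    0    0    0
  a   0    0    0    0    0
  d   0    1    1    1    1
  c   0    1    2    2    2
  e   0    1    2    2    2
LCS length = dp[5][4] = 2

2


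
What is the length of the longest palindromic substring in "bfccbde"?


Input: "bfccbde"
Checking substrings for palindromes:
  [2:4] "cc" (len 2) => palindrome
Longest palindromic substring: "cc" with length 2

2


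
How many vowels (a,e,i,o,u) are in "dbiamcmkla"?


Input: dbiamcmkla
Checking each character:
  'd' at position 0: consonant
  'b' at position 1: consonant
  'i' at position 2: vowel (running total: 1)
  'a' at position 3: vowel (running total: 2)
  'm' at position 4: consonant
  'c' at position 5: consonant
  'm' at position 6: consonant
  'k' at position 7: consonant
  'l' at position 8: consonant
  'a' at position 9: vowel (running total: 3)
Total vowels: 3

3


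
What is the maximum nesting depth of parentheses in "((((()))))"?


Input: "((((()))))"
Tracking depth:
  Position 0 '(': depth becomes 1
  Position 1 '(': depth becomes 2
  Position 2 '(': depth becomes 3
  Position 3 '(': depth becomes 4
  Position 4 '(': depth becomes 5
  Position 5 ')': depth becomes 4
  Position 6 ')': depth becomes 3
  Position 7 ')': depth becomes 2
  Position 8 ')': depth becomes 1
  Position 9 ')': depth becomes 0
Maximum depth reached: 5

5


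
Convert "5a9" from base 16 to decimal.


Input: "5a9" in base 16
Positional expansion:
  Digit '5' (value 5) x 16^2 = 1280
  Digit 'a' (value 10) x 16^1 = 160
  Digit '9' (value 9) x 16^0 = 9
Sum = 1449

1449


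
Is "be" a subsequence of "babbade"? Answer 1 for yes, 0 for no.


Check if "be" is a subsequence of "babbade"
Greedy scan:
  Position 0 ('b'): matches sub[0] = 'b'
  Position 1 ('a'): no match needed
  Position 2 ('b'): no match needed
  Position 3 ('b'): no match needed
  Position 4 ('a'): no match needed
  Position 5 ('d'): no match needed
  Position 6 ('e'): matches sub[1] = 'e'
All 2 characters matched => is a subsequence

1


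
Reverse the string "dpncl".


Input: dpncl
Reading characters right to left:
  Position 4: 'l'
  Position 3: 'c'
  Position 2: 'n'
  Position 1: 'p'
  Position 0: 'd'
Reversed: lcnpd

lcnpd


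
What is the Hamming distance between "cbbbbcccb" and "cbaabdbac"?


Comparing "cbbbbcccb" and "cbaabdbac" position by position:
  Position 0: 'c' vs 'c' => same
  Position 1: 'b' vs 'b' => same
  Position 2: 'b' vs 'a' => differ
  Position 3: 'b' vs 'a' => differ
  Position 4: 'b' vs 'b' => same
  Position 5: 'c' vs 'd' => differ
  Position 6: 'c' vs 'b' => differ
  Position 7: 'c' vs 'a' => differ
  Position 8: 'b' vs 'c' => differ
Total differences (Hamming distance): 6

6


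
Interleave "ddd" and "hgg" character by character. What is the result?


Interleaving "ddd" and "hgg":
  Position 0: 'd' from first, 'h' from second => "dh"
  Position 1: 'd' from first, 'g' from second => "dg"
  Position 2: 'd' from first, 'g' from second => "dg"
Result: dhdgdg

dhdgdg


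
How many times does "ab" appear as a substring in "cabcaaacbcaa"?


Searching for "ab" in "cabcaaacbcaa"
Scanning each position:
  Position 0: "ca" => no
  Position 1: "ab" => MATCH
  Position 2: "bc" => no
  Position 3: "ca" => no
  Position 4: "aa" => no
  Position 5: "aa" => no
  Position 6: "ac" => no
  Position 7: "cb" => no
  Position 8: "bc" => no
  Position 9: "ca" => no
  Position 10: "aa" => no
Total occurrences: 1

1


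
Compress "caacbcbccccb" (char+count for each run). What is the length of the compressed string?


Input: caacbcbccccb
Runs:
  'c' x 1 => "c1"
  'a' x 2 => "a2"
  'c' x 1 => "c1"
  'b' x 1 => "b1"
  'c' x 1 => "c1"
  'b' x 1 => "b1"
  'c' x 4 => "c4"
  'b' x 1 => "b1"
Compressed: "c1a2c1b1c1b1c4b1"
Compressed length: 16

16


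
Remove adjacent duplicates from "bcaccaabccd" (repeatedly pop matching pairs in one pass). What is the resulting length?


Input: bcaccaabccd
Stack-based adjacent duplicate removal:
  Read 'b': push. Stack: b
  Read 'c': push. Stack: bc
  Read 'a': push. Stack: bca
  Read 'c': push. Stack: bcac
  Read 'c': matches stack top 'c' => pop. Stack: bca
  Read 'a': matches stack top 'a' => pop. Stack: bc
  Read 'a': push. Stack: bca
  Read 'b': push. Stack: bcab
  Read 'c': push. Stack: bcabc
  Read 'c': matches stack top 'c' => pop. Stack: bcab
  Read 'd': push. Stack: bcabd
Final stack: "bcabd" (length 5)

5


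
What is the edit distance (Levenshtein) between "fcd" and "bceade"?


Computing edit distance: "fcd" -> "bceade"
DP table:
           b    c    e    a    d    e
      0    1    2    3    4    5    6
  f   1    1    2    3    4    5    6
  c   2    2    1    2    3    4    5
  d   3    3    2    2    3    3    4
Edit distance = dp[3][6] = 4

4


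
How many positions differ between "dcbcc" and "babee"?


Comparing "dcbcc" and "babee" position by position:
  Position 0: 'd' vs 'b' => DIFFER
  Position 1: 'c' vs 'a' => DIFFER
  Position 2: 'b' vs 'b' => same
  Position 3: 'c' vs 'e' => DIFFER
  Position 4: 'c' vs 'e' => DIFFER
Positions that differ: 4

4


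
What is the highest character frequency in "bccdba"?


Input: bccdba
Character counts:
  'a': 1
  'b': 2
  'c': 2
  'd': 1
Maximum frequency: 2

2


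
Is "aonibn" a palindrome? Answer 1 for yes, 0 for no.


Input: aonibn
Reversed: nbinoa
  Compare pos 0 ('a') with pos 5 ('n'): MISMATCH
  Compare pos 1 ('o') with pos 4 ('b'): MISMATCH
  Compare pos 2 ('n') with pos 3 ('i'): MISMATCH
Result: not a palindrome

0


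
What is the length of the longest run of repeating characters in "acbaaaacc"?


Input: "acbaaaacc"
Scanning for longest run:
  Position 1 ('c'): new char, reset run to 1
  Position 2 ('b'): new char, reset run to 1
  Position 3 ('a'): new char, reset run to 1
  Position 4 ('a'): continues run of 'a', length=2
  Position 5 ('a'): continues run of 'a', length=3
  Position 6 ('a'): continues run of 'a', length=4
  Position 7 ('c'): new char, reset run to 1
  Position 8 ('c'): continues run of 'c', length=2
Longest run: 'a' with length 4

4


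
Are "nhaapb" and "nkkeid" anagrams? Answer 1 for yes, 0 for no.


Strings: "nhaapb", "nkkeid"
Sorted first:  aabhnp
Sorted second: deikkn
Differ at position 0: 'a' vs 'd' => not anagrams

0


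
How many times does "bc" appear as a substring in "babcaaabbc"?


Searching for "bc" in "babcaaabbc"
Scanning each position:
  Position 0: "ba" => no
  Position 1: "ab" => no
  Position 2: "bc" => MATCH
  Position 3: "ca" => no
  Position 4: "aa" => no
  Position 5: "aa" => no
  Position 6: "ab" => no
  Position 7: "bb" => no
  Position 8: "bc" => MATCH
Total occurrences: 2

2


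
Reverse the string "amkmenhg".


Input: amkmenhg
Reading characters right to left:
  Position 7: 'g'
  Position 6: 'h'
  Position 5: 'n'
  Position 4: 'e'
  Position 3: 'm'
  Position 2: 'k'
  Position 1: 'm'
  Position 0: 'a'
Reversed: ghnemkma

ghnemkma


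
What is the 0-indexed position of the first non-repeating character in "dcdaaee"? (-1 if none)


Input: dcdaaee
Character frequencies:
  'a': 2
  'c': 1
  'd': 2
  'e': 2
Scanning left to right for freq == 1:
  Position 0 ('d'): freq=2, skip
  Position 1 ('c'): unique! => answer = 1

1


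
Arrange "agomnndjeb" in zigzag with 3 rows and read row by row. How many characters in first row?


Zigzag "agomnndjeb" into 3 rows:
Placing characters:
  'a' => row 0
  'g' => row 1
  'o' => row 2
  'm' => row 1
  'n' => row 0
  'n' => row 1
  'd' => row 2
  'j' => row 1
  'e' => row 0
  'b' => row 1
Rows:
  Row 0: "ane"
  Row 1: "gmnjb"
  Row 2: "od"
First row length: 3

3


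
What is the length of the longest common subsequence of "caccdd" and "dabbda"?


LCS of "caccdd" and "dabbda"
DP table:
           d    a    b    b    d    a
      0    0    0    0    0    0    0
  c   0    0    0    0    0    0    0
  a   0    0    1    1    1    1    1
  c   0    0    1    1    1    1    1
  c   0    0    1    1    1    1    1
  d   0    1    1    1    1    2    2
  d   0    1    1    1    1    2    2
LCS length = dp[6][6] = 2

2


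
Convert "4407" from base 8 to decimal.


Input: "4407" in base 8
Positional expansion:
  Digit '4' (value 4) x 8^3 = 2048
  Digit '4' (value 4) x 8^2 = 256
  Digit '0' (value 0) x 8^1 = 0
  Digit '7' (value 7) x 8^0 = 7
Sum = 2311

2311


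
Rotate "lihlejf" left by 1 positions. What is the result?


Input: "lihlejf", rotate left by 1
First 1 characters: "l"
Remaining characters: "ihlejf"
Concatenate remaining + first: "ihlejf" + "l" = "ihlejfl"

ihlejfl


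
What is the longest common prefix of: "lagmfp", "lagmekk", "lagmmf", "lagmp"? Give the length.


Words: lagmfp, lagmekk, lagmmf, lagmp
  Position 0: all 'l' => match
  Position 1: all 'a' => match
  Position 2: all 'g' => match
  Position 3: all 'm' => match
  Position 4: ('f', 'e', 'm', 'p') => mismatch, stop
LCP = "lagm" (length 4)

4


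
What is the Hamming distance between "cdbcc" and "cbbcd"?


Comparing "cdbcc" and "cbbcd" position by position:
  Position 0: 'c' vs 'c' => same
  Position 1: 'd' vs 'b' => differ
  Position 2: 'b' vs 'b' => same
  Position 3: 'c' vs 'c' => same
  Position 4: 'c' vs 'd' => differ
Total differences (Hamming distance): 2

2


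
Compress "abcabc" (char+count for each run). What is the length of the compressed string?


Input: abcabc
Runs:
  'a' x 1 => "a1"
  'b' x 1 => "b1"
  'c' x 1 => "c1"
  'a' x 1 => "a1"
  'b' x 1 => "b1"
  'c' x 1 => "c1"
Compressed: "a1b1c1a1b1c1"
Compressed length: 12

12


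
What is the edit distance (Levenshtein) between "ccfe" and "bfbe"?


Computing edit distance: "ccfe" -> "bfbe"
DP table:
           b    f    b    e
      0    1    2    3    4
  c   1    1    2    3    4
  c   2    2    2    3    4
  f   3    3    2    3    4
  e   4    4    3    3    3
Edit distance = dp[4][4] = 3

3


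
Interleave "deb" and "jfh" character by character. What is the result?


Interleaving "deb" and "jfh":
  Position 0: 'd' from first, 'j' from second => "dj"
  Position 1: 'e' from first, 'f' from second => "ef"
  Position 2: 'b' from first, 'h' from second => "bh"
Result: djefbh

djefbh


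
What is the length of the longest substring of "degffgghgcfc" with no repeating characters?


Input: "degffgghgcfc"
Sliding window (track last position of each char):
  Position 0 ('d'): window [0,0] length 1 -- new best
  Position 1 ('e'): window [0,1] length 2 -- new best
  Position 2 ('g'): window [0,2] length 3 -- new best
  Position 3 ('f'): window [0,3] length 4 -- new best
  Position 4 ('f'): repeat (last at 3), move window start to 4
  Position 4 ('f'): window [4,4] length 1
  Position 5 ('g'): window [4,5] length 2
  Position 6 ('g'): repeat (last at 5), move window start to 6
  Position 6 ('g'): window [6,6] length 1
  Position 7 ('h'): window [6,7] length 2
  Position 8 ('g'): repeat (last at 6), move window start to 7
  Position 8 ('g'): window [7,8] length 2
  Position 9 ('c'): window [7,9] length 3
  Position 10 ('f'): window [7,10] length 4
  Position 11 ('c'): repeat (last at 9), move window start to 10
  Position 11 ('c'): window [10,11] length 2
Longest substring with no repeats: "degf" with length 4

4


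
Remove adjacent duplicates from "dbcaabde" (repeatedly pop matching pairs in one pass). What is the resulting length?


Input: dbcaabde
Stack-based adjacent duplicate removal:
  Read 'd': push. Stack: d
  Read 'b': push. Stack: db
  Read 'c': push. Stack: dbc
  Read 'a': push. Stack: dbca
  Read 'a': matches stack top 'a' => pop. Stack: dbc
  Read 'b': push. Stack: dbcb
  Read 'd': push. Stack: dbcbd
  Read 'e': push. Stack: dbcbde
Final stack: "dbcbde" (length 6)

6


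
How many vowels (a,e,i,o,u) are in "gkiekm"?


Input: gkiekm
Checking each character:
  'g' at position 0: consonant
  'k' at position 1: consonant
  'i' at position 2: vowel (running total: 1)
  'e' at position 3: vowel (running total: 2)
  'k' at position 4: consonant
  'm' at position 5: consonant
Total vowels: 2

2


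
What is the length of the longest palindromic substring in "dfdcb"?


Input: "dfdcb"
Checking substrings for palindromes:
  [0:3] "dfd" (len 3) => palindrome
Longest palindromic substring: "dfd" with length 3

3


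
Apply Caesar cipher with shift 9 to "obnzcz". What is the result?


Caesar cipher: shift "obnzcz" by 9
  'o' (pos 14) + 9 = pos 23 = 'x'
  'b' (pos 1) + 9 = pos 10 = 'k'
  'n' (pos 13) + 9 = pos 22 = 'w'
  'z' (pos 25) + 9 = pos 8 = 'i'
  'c' (pos 2) + 9 = pos 11 = 'l'
  'z' (pos 25) + 9 = pos 8 = 'i'
Result: xkwili

xkwili


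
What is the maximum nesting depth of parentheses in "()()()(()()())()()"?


Input: "()()()(()()())()()"
Tracking depth:
  Position 0 '(': depth becomes 1
  Position 1 ')': depth becomes 0
  Position 2 '(': depth becomes 1
  Position 3 ')': depth becomes 0
  Position 4 '(': depth becomes 1
  Position 5 ')': depth becomes 0
  Position 6 '(': depth becomes 1
  Position 7 '(': depth becomes 2
  Position 8 ')': depth becomes 1
  Position 9 '(': depth becomes 2
  Position 10 ')': depth becomes 1
  Position 11 '(': depth becomes 2
  Position 12 ')': depth becomes 1
  Position 13 ')': depth becomes 0
  Position 14 '(': depth becomes 1
  Position 15 ')': depth becomes 0
  Position 16 '(': depth becomes 1
  Position 17 ')': depth becomes 0
Maximum depth reached: 2

2


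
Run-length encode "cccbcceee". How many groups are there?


Input: cccbcceee
Scanning for consecutive runs:
  Group 1: 'c' x 3 (positions 0-2)
  Group 2: 'b' x 1 (positions 3-3)
  Group 3: 'c' x 2 (positions 4-5)
  Group 4: 'e' x 3 (positions 6-8)
Total groups: 4

4


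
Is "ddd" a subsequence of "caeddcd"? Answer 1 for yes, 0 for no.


Check if "ddd" is a subsequence of "caeddcd"
Greedy scan:
  Position 0 ('c'): no match needed
  Position 1 ('a'): no match needed
  Position 2 ('e'): no match needed
  Position 3 ('d'): matches sub[0] = 'd'
  Position 4 ('d'): matches sub[1] = 'd'
  Position 5 ('c'): no match needed
  Position 6 ('d'): matches sub[2] = 'd'
All 3 characters matched => is a subsequence

1


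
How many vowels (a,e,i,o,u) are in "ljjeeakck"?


Input: ljjeeakck
Checking each character:
  'l' at position 0: consonant
  'j' at position 1: consonant
  'j' at position 2: consonant
  'e' at position 3: vowel (running total: 1)
  'e' at position 4: vowel (running total: 2)
  'a' at position 5: vowel (running total: 3)
  'k' at position 6: consonant
  'c' at position 7: consonant
  'k' at position 8: consonant
Total vowels: 3

3
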